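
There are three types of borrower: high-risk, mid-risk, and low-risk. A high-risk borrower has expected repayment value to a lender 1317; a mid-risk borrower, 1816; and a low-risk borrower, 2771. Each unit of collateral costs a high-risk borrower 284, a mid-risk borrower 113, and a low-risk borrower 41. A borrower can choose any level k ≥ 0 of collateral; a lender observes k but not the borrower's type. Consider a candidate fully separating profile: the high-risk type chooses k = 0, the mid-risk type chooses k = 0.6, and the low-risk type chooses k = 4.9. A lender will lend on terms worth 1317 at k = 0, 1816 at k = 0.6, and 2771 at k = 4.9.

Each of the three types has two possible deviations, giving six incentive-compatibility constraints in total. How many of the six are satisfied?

Mid-risk (own payoff 1816 − 113×0.6 = 1748.2): to k=0 gives 1317 → no gain ✓; to k=4.9 gives 2771 − 113×4.9 = 2217.3 → profitable ✗.
Low-risk (own payoff 2771 − 41×4.9 = 2570.1): to k=0 gives 1317 → no gain ✓; to k=0.6 gives 1816 − 41×0.6 = 1791.4 → no gain ✓.
High-risk (own payoff 1317): to k=0.6 gives 1816 − 284×0.6 = 1645.6 → profitable ✗; to k=4.9 gives 2771 − 284×4.9 = 1379.4 → profitable ✗.
3 of the 6 constraints hold; not an equilibrium.

3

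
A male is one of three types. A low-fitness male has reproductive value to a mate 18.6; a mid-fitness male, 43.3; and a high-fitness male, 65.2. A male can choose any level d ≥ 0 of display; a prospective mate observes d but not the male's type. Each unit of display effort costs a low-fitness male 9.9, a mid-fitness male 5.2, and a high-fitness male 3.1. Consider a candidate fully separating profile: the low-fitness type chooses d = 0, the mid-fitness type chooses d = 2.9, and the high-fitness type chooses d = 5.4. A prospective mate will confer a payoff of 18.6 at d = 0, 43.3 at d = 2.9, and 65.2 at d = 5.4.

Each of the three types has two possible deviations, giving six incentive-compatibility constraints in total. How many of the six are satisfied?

Mid-fitness (own payoff 43.3 − 5.2×2.9 = 28.22): to d=0 gives 18.6 → no gain ✓; to d=5.4 gives 65.2 − 5.2×5.4 = 37.12 → profitable ✗.
High-fitness (own payoff 65.2 − 3.1×5.4 = 48.46): to d=0 gives 18.6 → no gain ✓; to d=2.9 gives 43.3 − 3.1×2.9 = 34.31 → no gain ✓.
Low-fitness (own payoff 18.6): to d=2.9 gives 43.3 − 9.9×2.9 = 14.59 → no gain ✓; to d=5.4 gives 65.2 − 9.9×5.4 = 11.74 → no gain ✓.
5 of the 6 constraints hold; not an equilibrium.

5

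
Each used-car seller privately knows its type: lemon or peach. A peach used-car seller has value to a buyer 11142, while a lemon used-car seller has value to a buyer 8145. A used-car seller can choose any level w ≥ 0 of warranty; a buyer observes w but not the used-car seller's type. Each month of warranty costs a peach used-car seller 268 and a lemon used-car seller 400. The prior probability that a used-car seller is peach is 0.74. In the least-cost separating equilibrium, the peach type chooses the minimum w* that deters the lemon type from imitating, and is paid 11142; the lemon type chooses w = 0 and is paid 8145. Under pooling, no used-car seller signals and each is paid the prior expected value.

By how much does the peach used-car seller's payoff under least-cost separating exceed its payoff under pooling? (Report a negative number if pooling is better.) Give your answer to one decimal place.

-1228.8

Least-cost separating signal: w* solves 8145 = 11142 − 400·w*, so w* = (11142 − 8145)/400 = 7.4925.
Peach type's separating payoff: 11142 − 268 × w* = 11142 − 268 × (11142 − 8145)/400 = 11142 − 803196/400 = 9134.01.
Pooling payoff: 0.74 × 11142 + 0.26 × 8145 = 10362.78.
Difference: 9134.01 − 10362.78 = -1228.77, i.e. -1228.8 to one decimal place.
The peach type would prefer the pooling outcome.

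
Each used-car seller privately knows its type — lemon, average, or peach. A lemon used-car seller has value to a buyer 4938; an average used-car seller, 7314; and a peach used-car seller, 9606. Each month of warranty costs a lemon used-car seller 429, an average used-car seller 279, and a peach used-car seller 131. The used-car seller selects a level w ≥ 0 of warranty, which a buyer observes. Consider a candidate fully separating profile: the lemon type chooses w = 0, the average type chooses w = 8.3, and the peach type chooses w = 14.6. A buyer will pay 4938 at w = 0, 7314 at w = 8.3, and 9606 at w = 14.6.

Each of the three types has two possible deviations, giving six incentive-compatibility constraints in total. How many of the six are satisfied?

Lemon (own payoff 4938): to w=8.3 gives 7314 − 429×8.3 = 3753.3 → no gain ✓; to w=14.6 gives 9606 − 429×14.6 = 3342.6 → no gain ✓.
Average (own payoff 7314 − 279×8.3 = 4998.3): to w=0 gives 4938 → no gain ✓; to w=14.6 gives 9606 − 279×14.6 = 5532.6 → profitable ✗.
Peach (own payoff 9606 − 131×14.6 = 7693.4): to w=0 gives 4938 → no gain ✓; to w=8.3 gives 7314 − 131×8.3 = 6226.7 → no gain ✓.
5 of the 6 constraints hold; not an equilibrium.

5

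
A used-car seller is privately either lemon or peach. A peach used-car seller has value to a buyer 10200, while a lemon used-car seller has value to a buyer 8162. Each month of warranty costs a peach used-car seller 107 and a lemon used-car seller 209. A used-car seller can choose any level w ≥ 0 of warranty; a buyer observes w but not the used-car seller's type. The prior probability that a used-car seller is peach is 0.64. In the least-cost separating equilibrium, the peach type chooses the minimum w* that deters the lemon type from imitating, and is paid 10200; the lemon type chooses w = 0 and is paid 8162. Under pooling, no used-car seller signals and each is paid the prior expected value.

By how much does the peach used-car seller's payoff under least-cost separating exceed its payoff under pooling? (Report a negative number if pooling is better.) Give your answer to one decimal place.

-309.7

Least-cost separating signal: w* solves 8162 = 10200 − 209·w*, so w* = (10200 − 8162)/209 ≈ 9.7512.
Peach type's separating payoff: 10200 − 107 × w* = 10200 − 107 × (10200 − 8162)/209 = 10200 − 218066/209 ≈ 9156.622.
Pooling payoff: 0.64 × 10200 + 0.36 × 8162 = 9466.32.
Difference: 9156.622 − 9466.32 = -309.698, i.e. -309.7 to one decimal place.
The peach type would prefer the pooling outcome.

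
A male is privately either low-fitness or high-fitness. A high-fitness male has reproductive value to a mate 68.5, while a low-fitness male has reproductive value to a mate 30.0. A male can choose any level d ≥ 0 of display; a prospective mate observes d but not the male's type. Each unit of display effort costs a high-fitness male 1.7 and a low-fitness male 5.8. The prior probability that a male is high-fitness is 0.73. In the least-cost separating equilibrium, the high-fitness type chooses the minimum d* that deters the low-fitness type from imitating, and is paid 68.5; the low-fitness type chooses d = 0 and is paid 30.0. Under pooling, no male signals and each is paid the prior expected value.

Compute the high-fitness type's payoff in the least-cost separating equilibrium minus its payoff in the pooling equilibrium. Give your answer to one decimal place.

Least-cost separating signal: d* solves 30.0 = 68.5 − 5.8·d*, so d* = (68.5 − 30.0)/5.8 ≈ 6.6379.
High-fitness type's separating payoff: 68.5 − 1.7 × d* = 68.5 − 1.7 × (68.5 − 30.0)/5.8 = 68.5 − 65.45/5.8 ≈ 57.216.
Pooling payoff: 0.73 × 68.5 + 0.27 × 30.0 = 58.105.
Difference: 57.216 − 58.105 = -0.889, i.e. -0.9 to one decimal place.
The high-fitness type would prefer the pooling outcome.

-0.9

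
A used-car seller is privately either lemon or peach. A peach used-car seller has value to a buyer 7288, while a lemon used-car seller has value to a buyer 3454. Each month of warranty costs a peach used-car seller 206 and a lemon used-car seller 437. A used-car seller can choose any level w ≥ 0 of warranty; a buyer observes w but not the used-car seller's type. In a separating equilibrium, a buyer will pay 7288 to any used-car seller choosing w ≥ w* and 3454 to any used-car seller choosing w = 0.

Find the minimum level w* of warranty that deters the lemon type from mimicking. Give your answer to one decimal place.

A lemon used-car seller choosing w = 0 receives 3454.
Imitating at w* instead would pay 7288 at cost 437·w*, netting 7288 − 437·w*.
Indifference: 3454 = 7288 − 437·w*, so w* = (7288 − 3454) / 437 ≈ 8.8.
At w* the lemon type's incentive constraint just binds; the peach type strictly prefers w* since its per-unit cost is lower.

8.8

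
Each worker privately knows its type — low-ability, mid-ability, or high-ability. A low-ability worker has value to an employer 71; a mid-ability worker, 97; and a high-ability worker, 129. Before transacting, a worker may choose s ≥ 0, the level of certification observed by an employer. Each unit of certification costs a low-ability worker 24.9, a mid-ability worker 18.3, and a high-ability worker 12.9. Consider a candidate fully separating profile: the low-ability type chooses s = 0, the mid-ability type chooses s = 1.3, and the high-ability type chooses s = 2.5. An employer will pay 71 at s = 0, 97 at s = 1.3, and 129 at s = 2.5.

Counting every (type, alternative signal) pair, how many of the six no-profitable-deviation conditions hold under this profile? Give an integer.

5

High-ability (own payoff 129 − 12.9×2.5 = 96.75): to s=0 gives 71 → no gain ✓; to s=1.3 gives 97 − 12.9×1.3 = 80.23 → no gain ✓.
Mid-ability (own payoff 97 − 18.3×1.3 = 73.21): to s=0 gives 71 → no gain ✓; to s=2.5 gives 129 − 18.3×2.5 = 83.25 → profitable ✗.
Low-ability (own payoff 71): to s=1.3 gives 97 − 24.9×1.3 = 64.63 → no gain ✓; to s=2.5 gives 129 − 24.9×2.5 = 66.75 → no gain ✓.
5 of the 6 constraints hold; not an equilibrium.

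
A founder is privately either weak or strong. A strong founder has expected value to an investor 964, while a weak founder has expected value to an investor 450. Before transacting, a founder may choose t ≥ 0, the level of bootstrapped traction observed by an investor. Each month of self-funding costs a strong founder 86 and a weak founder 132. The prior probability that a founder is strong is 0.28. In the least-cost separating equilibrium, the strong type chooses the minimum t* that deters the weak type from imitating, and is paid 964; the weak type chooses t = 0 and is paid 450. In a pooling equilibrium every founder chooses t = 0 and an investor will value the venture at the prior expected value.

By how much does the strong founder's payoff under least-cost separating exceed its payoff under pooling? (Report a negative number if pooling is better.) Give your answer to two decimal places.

Least-cost separating signal: t* solves 450 = 964 − 132·t*, so t* = (964 − 450)/132 ≈ 3.8939.
Strong type's separating payoff: 964 − 86 × t* = 964 − 86 × (964 − 450)/132 = 964 − 44204/132 ≈ 629.1212.
Pooling payoff: 0.28 × 964 + 0.72 × 450 = 593.92.
Difference: 629.1212 − 593.92 = 35.2012, i.e. 35.20 to two decimal places.
The strong type prefers to separate.

35.20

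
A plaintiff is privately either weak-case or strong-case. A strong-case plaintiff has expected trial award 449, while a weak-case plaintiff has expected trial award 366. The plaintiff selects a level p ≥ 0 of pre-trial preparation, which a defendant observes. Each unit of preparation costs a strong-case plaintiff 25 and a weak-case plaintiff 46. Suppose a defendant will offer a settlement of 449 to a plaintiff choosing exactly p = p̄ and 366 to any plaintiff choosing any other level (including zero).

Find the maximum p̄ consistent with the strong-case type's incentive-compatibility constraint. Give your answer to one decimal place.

Choosing p̄ yields the strong-case type 449 − 25·p̄; choosing zero yields 366.
The strong-case type is indifferent at 449 − 25·p̄ = 366, i.e. p̄ = (449 − 366) / 25 ≈ 3.3.
For any p̄ above 3.3 the strong-case type would rather pool at zero, so separation collapses.

3.3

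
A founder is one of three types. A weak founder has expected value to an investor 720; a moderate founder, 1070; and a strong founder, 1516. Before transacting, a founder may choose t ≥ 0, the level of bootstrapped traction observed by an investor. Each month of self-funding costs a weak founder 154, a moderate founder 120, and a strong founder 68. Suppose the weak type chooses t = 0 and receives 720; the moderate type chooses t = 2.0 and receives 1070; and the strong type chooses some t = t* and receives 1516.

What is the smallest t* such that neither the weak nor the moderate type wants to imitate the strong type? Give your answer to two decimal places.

5.72

Weak type (on-path payoff 720) won't mimic when 720 ≥ 1516 − 154·t*, i.e. t* ≥ 5.17.
Moderate type (on-path payoff 1070 − 120×2.0 = 830) won't mimic when 830 ≥ 1516 − 120·t*, i.e. t* ≥ 5.72.
Both must hold, so t* = max(5.17, 5.72) = 5.72. The moderate type's constraint binds.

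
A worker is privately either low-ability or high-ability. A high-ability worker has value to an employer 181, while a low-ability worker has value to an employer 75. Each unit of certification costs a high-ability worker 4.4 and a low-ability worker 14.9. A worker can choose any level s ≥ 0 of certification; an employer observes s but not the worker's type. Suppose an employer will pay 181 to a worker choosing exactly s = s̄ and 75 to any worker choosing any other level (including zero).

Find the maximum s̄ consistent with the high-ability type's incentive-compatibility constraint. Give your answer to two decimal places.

24.09

Choosing s̄ yields the high-ability type 181 − 4.4·s̄; choosing zero yields 75.
The high-ability type is indifferent at 181 − 4.4·s̄ = 75, i.e. s̄ = (181 − 75) / 4.4 ≈ 24.09.
For any s̄ above 24.09 the high-ability type would rather pool at zero, so separation collapses.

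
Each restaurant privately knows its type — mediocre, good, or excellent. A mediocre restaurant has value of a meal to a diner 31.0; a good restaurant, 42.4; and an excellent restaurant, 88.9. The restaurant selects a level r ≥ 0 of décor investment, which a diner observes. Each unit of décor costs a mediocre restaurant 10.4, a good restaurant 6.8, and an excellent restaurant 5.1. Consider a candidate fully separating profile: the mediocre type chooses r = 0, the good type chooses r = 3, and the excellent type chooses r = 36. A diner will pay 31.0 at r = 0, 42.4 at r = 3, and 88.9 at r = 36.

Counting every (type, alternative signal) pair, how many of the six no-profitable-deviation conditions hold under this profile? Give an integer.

3

Mediocre (own payoff 31.0): to r=3 gives 42.4 − 10.4×3 = 11.2 → no gain ✓; to r=36 gives 88.9 − 10.4×36 = -285.5 → no gain ✓.
Excellent (own payoff 88.9 − 5.1×36 = -94.7): to r=0 gives 31.0 → profitable ✗; to r=3 gives 42.4 − 5.1×3 = 27.1 → profitable ✗.
Good (own payoff 42.4 − 6.8×3 = 22): to r=0 gives 31.0 → profitable ✗; to r=36 gives 88.9 − 6.8×36 = -155.9 → no gain ✓.
3 of the 6 constraints hold; not an equilibrium.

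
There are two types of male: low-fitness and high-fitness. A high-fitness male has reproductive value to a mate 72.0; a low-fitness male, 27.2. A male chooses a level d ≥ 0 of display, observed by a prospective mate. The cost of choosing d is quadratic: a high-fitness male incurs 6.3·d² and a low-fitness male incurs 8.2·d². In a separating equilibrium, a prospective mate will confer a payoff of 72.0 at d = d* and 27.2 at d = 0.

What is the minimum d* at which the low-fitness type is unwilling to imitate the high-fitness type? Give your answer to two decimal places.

The low-fitness type at d = 0 receives 27.2; imitating at d* yields 72.0 − 8.2·d*².
Indifference: 27.2 = 72.0 − 8.2·d*², so d*² = (72.0 − 27.2) / 8.2 ≈ 5.4634.
d* = √5.4634 ≈ 2.34.

2.34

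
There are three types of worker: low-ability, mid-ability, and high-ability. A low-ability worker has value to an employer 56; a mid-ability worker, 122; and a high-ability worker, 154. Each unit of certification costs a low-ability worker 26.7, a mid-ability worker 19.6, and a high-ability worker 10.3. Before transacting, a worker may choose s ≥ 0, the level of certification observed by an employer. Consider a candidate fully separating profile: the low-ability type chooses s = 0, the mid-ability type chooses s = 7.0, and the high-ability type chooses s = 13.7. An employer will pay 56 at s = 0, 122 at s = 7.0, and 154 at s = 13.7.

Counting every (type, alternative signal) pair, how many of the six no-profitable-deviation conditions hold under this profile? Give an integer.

Low-ability (own payoff 56): to s=7.0 gives 122 − 26.7×7.0 = -64.9 → no gain ✓; to s=13.7 gives 154 − 26.7×13.7 = -211.79 → no gain ✓.
High-ability (own payoff 154 − 10.3×13.7 = 12.89): to s=0 gives 56 → profitable ✗; to s=7.0 gives 122 − 10.3×7.0 = 49.9 → profitable ✗.
Mid-ability (own payoff 122 − 19.6×7.0 = -15.2): to s=0 gives 56 → profitable ✗; to s=13.7 gives 154 − 19.6×13.7 = -114.52 → no gain ✓.
3 of the 6 constraints hold; not an equilibrium.

3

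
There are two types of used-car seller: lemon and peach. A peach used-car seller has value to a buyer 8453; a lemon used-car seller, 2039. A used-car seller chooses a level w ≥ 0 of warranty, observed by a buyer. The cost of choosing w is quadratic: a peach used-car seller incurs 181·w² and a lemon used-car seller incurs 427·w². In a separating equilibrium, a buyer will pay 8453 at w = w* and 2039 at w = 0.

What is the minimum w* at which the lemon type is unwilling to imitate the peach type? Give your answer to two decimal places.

3.88

The lemon type at w = 0 receives 2039; imitating at w* yields 8453 − 427·w*².
Indifference: 2039 = 8453 − 427·w*², so w*² = (8453 − 2039) / 427 ≈ 15.0211.
w* = √15.0211 ≈ 3.88.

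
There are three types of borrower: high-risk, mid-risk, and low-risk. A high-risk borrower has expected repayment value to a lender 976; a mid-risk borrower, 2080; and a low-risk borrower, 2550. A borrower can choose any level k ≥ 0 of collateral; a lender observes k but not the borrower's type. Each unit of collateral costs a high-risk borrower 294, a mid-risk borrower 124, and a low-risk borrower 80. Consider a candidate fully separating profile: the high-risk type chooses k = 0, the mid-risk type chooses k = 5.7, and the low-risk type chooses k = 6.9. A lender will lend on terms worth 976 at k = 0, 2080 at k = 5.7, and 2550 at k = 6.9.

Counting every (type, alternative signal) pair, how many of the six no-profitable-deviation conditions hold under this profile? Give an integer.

5

Low-risk (own payoff 2550 − 80×6.9 = 1998): to k=0 gives 976 → no gain ✓; to k=5.7 gives 2080 − 80×5.7 = 1624 → no gain ✓.
High-risk (own payoff 976): to k=5.7 gives 2080 − 294×5.7 = 404.2 → no gain ✓; to k=6.9 gives 2550 − 294×6.9 = 521.4 → no gain ✓.
Mid-risk (own payoff 2080 − 124×5.7 = 1373.2): to k=0 gives 976 → no gain ✓; to k=6.9 gives 2550 − 124×6.9 = 1694.4 → profitable ✗.
5 of the 6 constraints hold; not an equilibrium.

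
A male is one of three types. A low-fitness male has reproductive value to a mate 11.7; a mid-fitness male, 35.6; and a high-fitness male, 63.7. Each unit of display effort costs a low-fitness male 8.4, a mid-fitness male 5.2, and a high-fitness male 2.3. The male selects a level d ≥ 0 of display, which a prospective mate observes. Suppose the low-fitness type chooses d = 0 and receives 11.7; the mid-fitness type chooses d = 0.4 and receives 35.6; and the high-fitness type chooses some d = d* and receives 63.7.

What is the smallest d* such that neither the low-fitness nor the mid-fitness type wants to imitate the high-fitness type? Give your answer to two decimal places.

6.19

Mid-fitness type (on-path payoff 35.6 − 5.2×0.4 = 33.52) won't mimic when 33.52 ≥ 63.7 − 5.2·d*, i.e. d* ≥ 5.80.
Low-fitness type (on-path payoff 11.7) won't mimic when 11.7 ≥ 63.7 − 8.4·d*, i.e. d* ≥ 6.19.
Both must hold, so d* = max(6.19, 5.80) = 6.19. The low-fitness type's constraint binds.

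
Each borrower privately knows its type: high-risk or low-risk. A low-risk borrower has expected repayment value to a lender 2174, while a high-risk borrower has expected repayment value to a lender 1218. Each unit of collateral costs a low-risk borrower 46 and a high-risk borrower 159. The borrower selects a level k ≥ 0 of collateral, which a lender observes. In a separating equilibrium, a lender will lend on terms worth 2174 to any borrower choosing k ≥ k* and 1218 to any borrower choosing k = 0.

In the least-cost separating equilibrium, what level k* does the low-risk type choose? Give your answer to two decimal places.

A high-risk borrower choosing k = 0 receives 1218.
Imitating at k* instead would pay 2174 at cost 159·k*, netting 2174 − 159·k*.
Indifference: 1218 = 2174 − 159·k*, so k* = (2174 − 1218) / 159 ≈ 6.01.
At k* the high-risk type's incentive constraint just binds; the low-risk type strictly prefers k* since its per-unit cost is lower.

6.01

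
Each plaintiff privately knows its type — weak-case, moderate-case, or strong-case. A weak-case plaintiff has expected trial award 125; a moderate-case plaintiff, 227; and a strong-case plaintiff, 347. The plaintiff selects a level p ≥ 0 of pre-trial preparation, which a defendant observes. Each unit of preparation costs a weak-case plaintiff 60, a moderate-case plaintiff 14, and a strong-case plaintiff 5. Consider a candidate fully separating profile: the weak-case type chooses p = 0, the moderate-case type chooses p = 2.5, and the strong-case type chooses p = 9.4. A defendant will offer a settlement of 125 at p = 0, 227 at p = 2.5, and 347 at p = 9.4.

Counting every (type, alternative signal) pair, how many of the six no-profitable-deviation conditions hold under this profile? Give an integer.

5

Moderate-case (own payoff 227 − 14×2.5 = 192): to p=0 gives 125 → no gain ✓; to p=9.4 gives 347 − 14×9.4 = 215.4 → profitable ✗.
Strong-case (own payoff 347 − 5×9.4 = 300): to p=0 gives 125 → no gain ✓; to p=2.5 gives 227 − 5×2.5 = 214.5 → no gain ✓.
Weak-case (own payoff 125): to p=2.5 gives 227 − 60×2.5 = 77 → no gain ✓; to p=9.4 gives 347 − 60×9.4 = -217 → no gain ✓.
5 of the 6 constraints hold; not an equilibrium.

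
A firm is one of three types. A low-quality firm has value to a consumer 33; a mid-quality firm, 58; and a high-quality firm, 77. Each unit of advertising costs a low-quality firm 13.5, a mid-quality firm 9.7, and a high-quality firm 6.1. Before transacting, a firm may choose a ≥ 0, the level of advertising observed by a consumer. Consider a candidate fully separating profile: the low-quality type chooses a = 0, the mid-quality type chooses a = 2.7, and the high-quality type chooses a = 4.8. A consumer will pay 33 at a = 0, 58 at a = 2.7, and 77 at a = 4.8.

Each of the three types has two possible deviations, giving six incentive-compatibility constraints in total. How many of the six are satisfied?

Low-quality (own payoff 33): to a=2.7 gives 58 − 13.5×2.7 = 21.55 → no gain ✓; to a=4.8 gives 77 − 13.5×4.8 = 12.2 → no gain ✓.
High-quality (own payoff 77 − 6.1×4.8 = 47.72): to a=0 gives 33 → no gain ✓; to a=2.7 gives 58 − 6.1×2.7 = 41.53 → no gain ✓.
Mid-quality (own payoff 58 − 9.7×2.7 = 31.81): to a=0 gives 33 → profitable ✗; to a=4.8 gives 77 − 9.7×4.8 = 30.44 → no gain ✓.
5 of the 6 constraints hold; not an equilibrium.

5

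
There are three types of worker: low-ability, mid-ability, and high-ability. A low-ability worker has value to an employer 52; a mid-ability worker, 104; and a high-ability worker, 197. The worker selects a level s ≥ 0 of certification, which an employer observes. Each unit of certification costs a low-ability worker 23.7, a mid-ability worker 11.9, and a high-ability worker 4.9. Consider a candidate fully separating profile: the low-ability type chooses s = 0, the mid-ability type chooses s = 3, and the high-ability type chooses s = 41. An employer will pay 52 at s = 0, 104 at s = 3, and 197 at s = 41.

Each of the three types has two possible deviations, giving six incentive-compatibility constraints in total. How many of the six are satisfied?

4

High-ability (own payoff 197 − 4.9×41 = -3.9): to s=0 gives 52 → profitable ✗; to s=3 gives 104 − 4.9×3 = 89.3 → profitable ✗.
Mid-ability (own payoff 104 − 11.9×3 = 68.3): to s=0 gives 52 → no gain ✓; to s=41 gives 197 − 11.9×41 = -290.9 → no gain ✓.
Low-ability (own payoff 52): to s=3 gives 104 − 23.7×3 = 32.9 → no gain ✓; to s=41 gives 197 − 23.7×41 = -774.7 → no gain ✓.
4 of the 6 constraints hold; not an equilibrium.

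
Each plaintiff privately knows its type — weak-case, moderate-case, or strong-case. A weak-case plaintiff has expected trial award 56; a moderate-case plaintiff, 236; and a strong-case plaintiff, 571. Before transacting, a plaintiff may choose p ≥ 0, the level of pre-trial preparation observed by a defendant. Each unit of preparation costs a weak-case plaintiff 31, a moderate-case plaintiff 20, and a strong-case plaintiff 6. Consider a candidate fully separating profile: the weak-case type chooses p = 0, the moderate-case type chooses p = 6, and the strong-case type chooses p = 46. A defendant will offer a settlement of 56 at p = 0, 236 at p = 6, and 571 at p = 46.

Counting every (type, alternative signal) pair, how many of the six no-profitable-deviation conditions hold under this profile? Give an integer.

Strong-case (own payoff 571 − 6×46 = 295): to p=0 gives 56 → no gain ✓; to p=6 gives 236 − 6×6 = 200 → no gain ✓.
Moderate-case (own payoff 236 − 20×6 = 116): to p=0 gives 56 → no gain ✓; to p=46 gives 571 − 20×46 = -349 → no gain ✓.
Weak-case (own payoff 56): to p=6 gives 236 − 31×6 = 50 → no gain ✓; to p=46 gives 571 − 31×46 = -855 → no gain ✓.
6 of the 6 constraints hold; this profile is a separating equilibrium.

6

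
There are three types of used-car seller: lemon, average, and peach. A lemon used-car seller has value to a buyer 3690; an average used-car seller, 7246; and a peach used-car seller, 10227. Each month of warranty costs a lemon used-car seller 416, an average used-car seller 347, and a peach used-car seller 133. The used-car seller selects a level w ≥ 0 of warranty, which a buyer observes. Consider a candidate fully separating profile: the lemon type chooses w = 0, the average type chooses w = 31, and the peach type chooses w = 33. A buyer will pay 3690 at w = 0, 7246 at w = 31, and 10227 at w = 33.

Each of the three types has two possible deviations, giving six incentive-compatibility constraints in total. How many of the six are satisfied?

4

Lemon (own payoff 3690): to w=31 gives 7246 − 416×31 = -5650 → no gain ✓; to w=33 gives 10227 − 416×33 = -3501 → no gain ✓.
Peach (own payoff 10227 − 133×33 = 5838): to w=0 gives 3690 → no gain ✓; to w=31 gives 7246 − 133×31 = 3123 → no gain ✓.
Average (own payoff 7246 − 347×31 = -3511): to w=0 gives 3690 → profitable ✗; to w=33 gives 10227 − 347×33 = -1224 → profitable ✗.
4 of the 6 constraints hold; not an equilibrium.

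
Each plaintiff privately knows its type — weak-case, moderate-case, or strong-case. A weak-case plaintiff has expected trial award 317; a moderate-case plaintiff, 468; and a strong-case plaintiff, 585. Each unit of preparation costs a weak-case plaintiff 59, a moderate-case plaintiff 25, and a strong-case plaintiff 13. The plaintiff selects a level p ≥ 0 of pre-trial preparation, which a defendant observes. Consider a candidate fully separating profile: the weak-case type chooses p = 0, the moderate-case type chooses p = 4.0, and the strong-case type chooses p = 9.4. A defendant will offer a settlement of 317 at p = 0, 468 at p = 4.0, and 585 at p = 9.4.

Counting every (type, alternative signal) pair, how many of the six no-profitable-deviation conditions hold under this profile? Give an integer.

6

Moderate-case (own payoff 468 − 25×4.0 = 368): to p=0 gives 317 → no gain ✓; to p=9.4 gives 585 − 25×9.4 = 350 → no gain ✓.
Strong-case (own payoff 585 − 13×9.4 = 462.8): to p=0 gives 317 → no gain ✓; to p=4.0 gives 468 − 13×4.0 = 416 → no gain ✓.
Weak-case (own payoff 317): to p=4.0 gives 468 − 59×4.0 = 232 → no gain ✓; to p=9.4 gives 585 − 59×9.4 = 30.4 → no gain ✓.
6 of the 6 constraints hold; this profile is a separating equilibrium.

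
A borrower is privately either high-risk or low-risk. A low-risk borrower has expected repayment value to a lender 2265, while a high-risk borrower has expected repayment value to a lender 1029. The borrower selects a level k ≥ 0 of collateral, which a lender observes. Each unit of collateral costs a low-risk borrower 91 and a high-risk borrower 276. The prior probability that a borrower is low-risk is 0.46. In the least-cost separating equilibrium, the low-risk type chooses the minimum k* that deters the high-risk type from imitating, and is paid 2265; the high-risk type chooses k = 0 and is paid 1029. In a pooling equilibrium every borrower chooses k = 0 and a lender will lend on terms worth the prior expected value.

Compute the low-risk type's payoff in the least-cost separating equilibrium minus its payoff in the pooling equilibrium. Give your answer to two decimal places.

Least-cost separating signal: k* solves 1029 = 2265 − 276·k*, so k* = (2265 − 1029)/276 ≈ 4.4783.
Low-risk type's separating payoff: 2265 − 91 × k* = 2265 − 91 × (2265 − 1029)/276 = 2265 − 112476/276 ≈ 1857.4783.
Pooling payoff: 0.46 × 2265 + 0.54 × 1029 = 1597.56.
Difference: 1857.4783 − 1597.56 = 259.9183, i.e. 259.92 to two decimal places.
The low-risk type prefers to separate.

259.92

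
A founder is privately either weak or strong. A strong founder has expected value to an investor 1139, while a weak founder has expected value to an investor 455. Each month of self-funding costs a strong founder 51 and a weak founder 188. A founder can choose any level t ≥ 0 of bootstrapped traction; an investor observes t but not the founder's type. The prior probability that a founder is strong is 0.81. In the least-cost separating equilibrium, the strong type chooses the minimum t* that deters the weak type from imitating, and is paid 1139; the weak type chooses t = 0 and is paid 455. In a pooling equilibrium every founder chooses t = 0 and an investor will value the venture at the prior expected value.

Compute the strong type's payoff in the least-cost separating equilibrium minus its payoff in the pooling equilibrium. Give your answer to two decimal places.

-55.59

Least-cost separating signal: t* solves 455 = 1139 − 188·t*, so t* = (1139 − 455)/188 ≈ 3.6383.
Strong type's separating payoff: 1139 − 51 × t* = 1139 − 51 × (1139 − 455)/188 = 1139 − 34884/188 ≈ 953.4468.
Pooling payoff: 0.81 × 1139 + 0.19 × 455 = 1009.04.
Difference: 953.4468 − 1009.04 = -55.5932, i.e. -55.59 to two decimal places.
The strong type would prefer the pooling outcome.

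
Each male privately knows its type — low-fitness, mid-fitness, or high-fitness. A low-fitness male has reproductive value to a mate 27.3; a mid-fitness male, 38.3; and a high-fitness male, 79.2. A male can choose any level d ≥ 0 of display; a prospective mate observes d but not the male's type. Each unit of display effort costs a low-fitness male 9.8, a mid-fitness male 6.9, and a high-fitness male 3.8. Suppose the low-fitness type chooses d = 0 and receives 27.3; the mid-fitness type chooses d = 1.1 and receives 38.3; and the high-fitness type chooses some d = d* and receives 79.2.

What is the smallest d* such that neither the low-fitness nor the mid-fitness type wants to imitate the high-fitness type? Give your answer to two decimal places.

7.03

Low-fitness type (on-path payoff 27.3) won't mimic when 27.3 ≥ 79.2 − 9.8·d*, i.e. d* ≥ 5.30.
Mid-fitness type (on-path payoff 38.3 − 6.9×1.1 = 30.71) won't mimic when 30.71 ≥ 79.2 − 6.9·d*, i.e. d* ≥ 7.03.
Both must hold, so d* = max(5.30, 7.03) = 7.03. The mid-fitness type's constraint binds.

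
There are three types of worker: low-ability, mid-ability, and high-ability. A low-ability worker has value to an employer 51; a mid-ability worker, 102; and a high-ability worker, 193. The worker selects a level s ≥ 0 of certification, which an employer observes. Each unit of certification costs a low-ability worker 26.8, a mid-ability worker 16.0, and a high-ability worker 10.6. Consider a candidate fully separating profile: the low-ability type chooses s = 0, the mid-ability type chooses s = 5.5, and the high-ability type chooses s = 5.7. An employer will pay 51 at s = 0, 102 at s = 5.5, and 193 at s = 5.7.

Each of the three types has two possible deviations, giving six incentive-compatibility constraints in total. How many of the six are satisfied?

4

Mid-ability (own payoff 102 − 16.0×5.5 = 14): to s=0 gives 51 → profitable ✗; to s=5.7 gives 193 − 16.0×5.7 = 101.8 → profitable ✗.
High-ability (own payoff 193 − 10.6×5.7 = 132.58): to s=0 gives 51 → no gain ✓; to s=5.5 gives 102 − 10.6×5.5 = 43.7 → no gain ✓.
Low-ability (own payoff 51): to s=5.5 gives 102 − 26.8×5.5 = -45.4 → no gain ✓; to s=5.7 gives 193 − 26.8×5.7 = 40.24 → no gain ✓.
4 of the 6 constraints hold; not an equilibrium.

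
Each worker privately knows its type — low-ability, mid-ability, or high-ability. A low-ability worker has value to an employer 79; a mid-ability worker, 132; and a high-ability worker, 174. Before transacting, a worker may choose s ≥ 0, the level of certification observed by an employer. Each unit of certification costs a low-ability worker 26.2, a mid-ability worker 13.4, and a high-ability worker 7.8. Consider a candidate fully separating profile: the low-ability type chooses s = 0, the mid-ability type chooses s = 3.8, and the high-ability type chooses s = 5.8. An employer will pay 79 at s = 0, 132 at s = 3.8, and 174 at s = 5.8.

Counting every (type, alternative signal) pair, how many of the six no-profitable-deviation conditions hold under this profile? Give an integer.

5

Low-ability (own payoff 79): to s=3.8 gives 132 − 26.2×3.8 = 32.44 → no gain ✓; to s=5.8 gives 174 − 26.2×5.8 = 22.04 → no gain ✓.
High-ability (own payoff 174 − 7.8×5.8 = 128.76): to s=0 gives 79 → no gain ✓; to s=3.8 gives 132 − 7.8×3.8 = 102.36 → no gain ✓.
Mid-ability (own payoff 132 − 13.4×3.8 = 81.08): to s=0 gives 79 → no gain ✓; to s=5.8 gives 174 − 13.4×5.8 = 96.28 → profitable ✗.
5 of the 6 constraints hold; not an equilibrium.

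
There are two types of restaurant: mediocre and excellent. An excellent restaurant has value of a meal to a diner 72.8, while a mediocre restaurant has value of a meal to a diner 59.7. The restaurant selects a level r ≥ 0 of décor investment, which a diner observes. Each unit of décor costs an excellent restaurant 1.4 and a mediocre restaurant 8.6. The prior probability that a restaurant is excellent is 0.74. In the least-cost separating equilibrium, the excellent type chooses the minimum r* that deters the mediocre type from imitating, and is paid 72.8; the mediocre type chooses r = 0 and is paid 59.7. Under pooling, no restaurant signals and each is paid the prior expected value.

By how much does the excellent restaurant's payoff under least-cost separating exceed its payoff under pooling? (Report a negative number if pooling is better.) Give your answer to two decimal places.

Least-cost separating signal: r* solves 59.7 = 72.8 − 8.6·r*, so r* = (72.8 − 59.7)/8.6 ≈ 1.5233.
Excellent type's separating payoff: 72.8 − 1.4 × r* = 72.8 − 1.4 × (72.8 − 59.7)/8.6 = 72.8 − 18.34/8.6 ≈ 70.6674.
Pooling payoff: 0.74 × 72.8 + 0.26 × 59.7 = 69.394.
Difference: 70.6674 − 69.394 = 1.2734, i.e. 1.27 to two decimal places.
The excellent type prefers to separate.

1.27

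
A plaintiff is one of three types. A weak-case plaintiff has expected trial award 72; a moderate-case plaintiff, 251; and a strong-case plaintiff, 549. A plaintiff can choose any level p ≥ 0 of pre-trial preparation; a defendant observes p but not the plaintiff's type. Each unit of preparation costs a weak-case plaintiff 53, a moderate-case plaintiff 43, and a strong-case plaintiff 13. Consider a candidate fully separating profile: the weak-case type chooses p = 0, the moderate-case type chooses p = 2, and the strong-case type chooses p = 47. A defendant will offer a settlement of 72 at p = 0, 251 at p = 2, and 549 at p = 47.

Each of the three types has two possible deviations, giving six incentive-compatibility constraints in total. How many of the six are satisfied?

3

Moderate-case (own payoff 251 − 43×2 = 165): to p=0 gives 72 → no gain ✓; to p=47 gives 549 − 43×47 = -1472 → no gain ✓.
Strong-case (own payoff 549 − 13×47 = -62): to p=0 gives 72 → profitable ✗; to p=2 gives 251 − 13×2 = 225 → profitable ✗.
Weak-case (own payoff 72): to p=2 gives 251 − 53×2 = 145 → profitable ✗; to p=47 gives 549 − 53×47 = -1942 → no gain ✓.
3 of the 6 constraints hold; not an equilibrium.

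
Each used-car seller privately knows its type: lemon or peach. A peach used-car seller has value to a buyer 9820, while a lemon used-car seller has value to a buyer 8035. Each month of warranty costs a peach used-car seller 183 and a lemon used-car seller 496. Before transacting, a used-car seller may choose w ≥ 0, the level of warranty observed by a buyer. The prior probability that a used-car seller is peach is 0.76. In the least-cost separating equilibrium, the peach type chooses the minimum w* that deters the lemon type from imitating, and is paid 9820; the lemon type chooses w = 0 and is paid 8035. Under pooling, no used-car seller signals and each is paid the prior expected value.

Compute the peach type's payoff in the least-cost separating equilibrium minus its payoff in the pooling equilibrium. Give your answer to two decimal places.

-230.18

Least-cost separating signal: w* solves 8035 = 9820 − 496·w*, so w* = (9820 − 8035)/496 ≈ 3.5988.
Peach type's separating payoff: 9820 − 183 × w* = 9820 − 183 × (9820 − 8035)/496 = 9820 − 326655/496 ≈ 9161.4214.
Pooling payoff: 0.76 × 9820 + 0.24 × 8035 = 9391.6.
Difference: 9161.4214 − 9391.6 = -230.1786, i.e. -230.18 to two decimal places.
The peach type would prefer the pooling outcome.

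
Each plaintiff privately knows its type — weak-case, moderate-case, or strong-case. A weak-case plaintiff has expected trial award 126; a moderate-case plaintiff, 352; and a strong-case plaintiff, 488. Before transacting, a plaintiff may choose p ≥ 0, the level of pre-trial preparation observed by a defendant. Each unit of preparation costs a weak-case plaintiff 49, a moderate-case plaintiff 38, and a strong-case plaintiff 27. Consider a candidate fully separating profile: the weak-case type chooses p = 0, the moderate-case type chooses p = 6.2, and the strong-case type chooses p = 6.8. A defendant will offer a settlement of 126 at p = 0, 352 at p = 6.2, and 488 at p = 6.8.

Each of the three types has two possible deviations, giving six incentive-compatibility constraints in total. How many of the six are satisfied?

Strong-case (own payoff 488 − 27×6.8 = 304.4): to p=0 gives 126 → no gain ✓; to p=6.2 gives 352 − 27×6.2 = 184.6 → no gain ✓.
Weak-case (own payoff 126): to p=6.2 gives 352 − 49×6.2 = 48.2 → no gain ✓; to p=6.8 gives 488 − 49×6.8 = 154.8 → profitable ✗.
Moderate-case (own payoff 352 − 38×6.2 = 116.4): to p=0 gives 126 → profitable ✗; to p=6.8 gives 488 − 38×6.8 = 229.6 → profitable ✗.
3 of the 6 constraints hold; not an equilibrium.

3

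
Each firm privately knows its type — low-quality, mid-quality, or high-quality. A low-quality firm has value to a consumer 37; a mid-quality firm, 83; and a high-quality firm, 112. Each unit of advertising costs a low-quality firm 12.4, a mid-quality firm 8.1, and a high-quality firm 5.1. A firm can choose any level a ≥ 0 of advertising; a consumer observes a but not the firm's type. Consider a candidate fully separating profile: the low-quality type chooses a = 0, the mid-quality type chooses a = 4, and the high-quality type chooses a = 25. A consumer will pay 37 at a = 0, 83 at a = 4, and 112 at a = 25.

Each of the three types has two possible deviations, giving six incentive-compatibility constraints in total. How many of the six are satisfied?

4

High-quality (own payoff 112 − 5.1×25 = -15.5): to a=0 gives 37 → profitable ✗; to a=4 gives 83 − 5.1×4 = 62.6 → profitable ✗.
Mid-quality (own payoff 83 − 8.1×4 = 50.6): to a=0 gives 37 → no gain ✓; to a=25 gives 112 − 8.1×25 = -90.5 → no gain ✓.
Low-quality (own payoff 37): to a=4 gives 83 − 12.4×4 = 33.4 → no gain ✓; to a=25 gives 112 − 12.4×25 = -198 → no gain ✓.
4 of the 6 constraints hold; not an equilibrium.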